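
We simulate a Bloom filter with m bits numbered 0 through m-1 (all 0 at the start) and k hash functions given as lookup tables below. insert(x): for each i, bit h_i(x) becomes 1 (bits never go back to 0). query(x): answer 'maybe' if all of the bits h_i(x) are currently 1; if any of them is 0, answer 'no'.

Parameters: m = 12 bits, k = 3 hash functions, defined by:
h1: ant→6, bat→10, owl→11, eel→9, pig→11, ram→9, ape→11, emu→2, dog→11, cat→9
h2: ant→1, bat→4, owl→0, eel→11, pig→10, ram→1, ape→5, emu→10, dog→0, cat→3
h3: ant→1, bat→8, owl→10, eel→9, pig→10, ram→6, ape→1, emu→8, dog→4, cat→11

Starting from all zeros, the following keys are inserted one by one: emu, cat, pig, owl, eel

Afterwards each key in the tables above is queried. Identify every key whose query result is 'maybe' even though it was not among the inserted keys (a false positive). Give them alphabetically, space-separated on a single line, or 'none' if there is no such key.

Answer: none

Derivation:
Start: bits=000000000000
After insert 'emu': sets bits 2 8 10 -> bits=001000001010
After insert 'cat': sets bits 3 9 11 -> bits=001100001111
After insert 'pig': sets bits 10 11 -> bits=001100001111
After insert 'owl': sets bits 0 10 11 -> bits=101100001111
After insert 'eel': sets bits 9 11 -> bits=101100001111
Not inserted: ant ape bat dog ram — query each against bits=101100001111:
query ant: checks bit1=0, bit6=0 (has a 0) -> no => not a false positive
query ape: checks bit1=0, bit5=0, bit11=1 (has a 0) -> no => not a false positive
query bat: checks bit4=0, bit8=1, bit10=1 (has a 0) -> no => not a false positive
query dog: checks bit0=1, bit4=0, bit11=1 (has a 0) -> no => not a false positive
query ram: checks bit1=0, bit6=0, bit9=1 (has a 0) -> no => not a false positive
False positives (alphabetical): none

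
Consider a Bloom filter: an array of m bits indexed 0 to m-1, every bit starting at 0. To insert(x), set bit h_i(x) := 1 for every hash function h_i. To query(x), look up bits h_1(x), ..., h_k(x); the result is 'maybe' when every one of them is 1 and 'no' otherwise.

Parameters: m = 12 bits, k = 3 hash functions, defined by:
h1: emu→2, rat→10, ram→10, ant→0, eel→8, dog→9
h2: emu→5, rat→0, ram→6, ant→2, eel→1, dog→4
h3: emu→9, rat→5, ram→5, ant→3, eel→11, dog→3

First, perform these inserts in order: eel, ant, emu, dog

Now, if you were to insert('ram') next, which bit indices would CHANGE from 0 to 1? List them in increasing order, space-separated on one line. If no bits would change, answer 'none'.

Start: bits=000000000000
After insert 'eel': sets bits 1 8 11 -> bits=010000001001
After insert 'ant': sets bits 0 2 3 -> bits=111100001001
After insert 'emu': sets bits 2 5 9 -> bits=111101001101
After insert 'dog': sets bits 3 4 9 -> bits=111111001101
insert 'ram' would touch bits 5 6 10; currently bit5=1, bit6=0, bit10=0
Bits that are 0 among those (would change 0->1): 6 10

Answer: 6 10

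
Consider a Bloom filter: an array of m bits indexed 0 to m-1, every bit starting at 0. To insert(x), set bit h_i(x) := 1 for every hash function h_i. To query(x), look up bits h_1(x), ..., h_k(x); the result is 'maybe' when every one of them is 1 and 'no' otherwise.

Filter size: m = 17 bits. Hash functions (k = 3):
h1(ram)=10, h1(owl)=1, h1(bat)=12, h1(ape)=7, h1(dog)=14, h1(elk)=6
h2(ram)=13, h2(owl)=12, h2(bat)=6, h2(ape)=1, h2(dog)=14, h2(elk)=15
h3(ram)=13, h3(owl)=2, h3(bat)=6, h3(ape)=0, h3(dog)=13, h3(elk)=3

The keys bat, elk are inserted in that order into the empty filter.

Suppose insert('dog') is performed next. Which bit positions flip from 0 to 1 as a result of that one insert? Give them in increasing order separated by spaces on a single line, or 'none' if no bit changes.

Answer: 13 14

Derivation:
Start: bits=00000000000000000
After insert 'bat': sets bits 6 12 -> bits=00000010000010000
After insert 'elk': sets bits 3 6 15 -> bits=00010010000010010
insert 'dog' would touch bits 13 14; currently bit13=0, bit14=0
Bits that are 0 among those (would change 0->1): 13 14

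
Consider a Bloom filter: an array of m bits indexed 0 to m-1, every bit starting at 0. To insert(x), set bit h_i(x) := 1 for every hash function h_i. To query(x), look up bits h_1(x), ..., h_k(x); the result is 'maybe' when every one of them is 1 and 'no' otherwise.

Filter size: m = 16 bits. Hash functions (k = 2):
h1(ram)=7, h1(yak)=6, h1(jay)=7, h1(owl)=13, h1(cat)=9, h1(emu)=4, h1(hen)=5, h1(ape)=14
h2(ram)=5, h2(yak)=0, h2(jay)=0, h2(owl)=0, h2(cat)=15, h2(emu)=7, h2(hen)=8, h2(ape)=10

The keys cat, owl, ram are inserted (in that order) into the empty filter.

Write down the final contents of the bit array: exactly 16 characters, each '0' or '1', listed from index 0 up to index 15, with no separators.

Start: bits=0000000000000000
After insert 'cat': sets bits 9 15 -> bits=0000000001000001
After insert 'owl': sets bits 0 13 -> bits=1000000001000101
After insert 'ram': sets bits 5 7 -> bits=1000010101000101

Answer: 1000010101000101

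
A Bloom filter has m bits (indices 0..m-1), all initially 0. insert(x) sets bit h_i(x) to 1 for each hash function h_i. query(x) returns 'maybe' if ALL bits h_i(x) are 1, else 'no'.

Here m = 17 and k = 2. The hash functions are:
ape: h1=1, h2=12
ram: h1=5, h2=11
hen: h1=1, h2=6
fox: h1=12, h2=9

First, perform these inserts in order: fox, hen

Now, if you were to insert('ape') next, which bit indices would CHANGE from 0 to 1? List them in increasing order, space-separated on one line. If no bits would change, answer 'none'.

Answer: none

Derivation:
Start: bits=00000000000000000
After insert 'fox': sets bits 9 12 -> bits=00000000010010000
After insert 'hen': sets bits 1 6 -> bits=01000010010010000
insert 'ape' would touch bits 1 12; currently bit1=1, bit12=1
Bits that are 0 among those (would change 0->1): none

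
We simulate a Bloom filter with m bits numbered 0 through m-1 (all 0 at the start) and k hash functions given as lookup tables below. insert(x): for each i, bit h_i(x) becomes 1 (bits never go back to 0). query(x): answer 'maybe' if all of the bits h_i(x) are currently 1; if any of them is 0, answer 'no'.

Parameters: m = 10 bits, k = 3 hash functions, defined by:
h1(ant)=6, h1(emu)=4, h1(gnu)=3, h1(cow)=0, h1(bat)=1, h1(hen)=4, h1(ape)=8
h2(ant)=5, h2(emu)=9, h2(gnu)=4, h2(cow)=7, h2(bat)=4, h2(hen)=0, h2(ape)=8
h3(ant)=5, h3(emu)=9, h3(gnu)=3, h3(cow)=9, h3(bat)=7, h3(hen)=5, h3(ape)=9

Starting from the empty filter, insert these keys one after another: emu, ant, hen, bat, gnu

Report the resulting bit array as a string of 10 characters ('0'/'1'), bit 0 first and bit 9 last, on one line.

Answer: 1101111101

Derivation:
Start: bits=0000000000
After insert 'emu': sets bits 4 9 -> bits=0000100001
After insert 'ant': sets bits 5 6 -> bits=0000111001
After insert 'hen': sets bits 0 4 5 -> bits=1000111001
After insert 'bat': sets bits 1 4 7 -> bits=1100111101
After insert 'gnu': sets bits 3 4 -> bits=1101111101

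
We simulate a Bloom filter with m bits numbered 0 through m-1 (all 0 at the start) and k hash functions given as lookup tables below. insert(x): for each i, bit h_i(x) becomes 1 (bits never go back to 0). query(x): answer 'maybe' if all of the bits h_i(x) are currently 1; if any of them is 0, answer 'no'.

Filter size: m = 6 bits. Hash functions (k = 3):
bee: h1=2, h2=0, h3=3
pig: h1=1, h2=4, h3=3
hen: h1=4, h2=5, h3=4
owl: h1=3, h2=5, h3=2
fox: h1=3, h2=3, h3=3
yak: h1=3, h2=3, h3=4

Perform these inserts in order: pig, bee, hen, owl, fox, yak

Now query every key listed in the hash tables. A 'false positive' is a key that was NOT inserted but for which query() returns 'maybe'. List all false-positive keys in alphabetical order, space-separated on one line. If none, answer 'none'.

Answer: none

Derivation:
Start: bits=000000
After insert 'pig': sets bits 1 3 4 -> bits=010110
After insert 'bee': sets bits 0 2 3 -> bits=111110
After insert 'hen': sets bits 4 5 -> bits=111111
After insert 'owl': sets bits 2 3 5 -> bits=111111
After insert 'fox': sets bits 3 -> bits=111111
After insert 'yak': sets bits 3 4 -> bits=111111
Not inserted: (none) — query each against bits=111111:
False positives (alphabetical): none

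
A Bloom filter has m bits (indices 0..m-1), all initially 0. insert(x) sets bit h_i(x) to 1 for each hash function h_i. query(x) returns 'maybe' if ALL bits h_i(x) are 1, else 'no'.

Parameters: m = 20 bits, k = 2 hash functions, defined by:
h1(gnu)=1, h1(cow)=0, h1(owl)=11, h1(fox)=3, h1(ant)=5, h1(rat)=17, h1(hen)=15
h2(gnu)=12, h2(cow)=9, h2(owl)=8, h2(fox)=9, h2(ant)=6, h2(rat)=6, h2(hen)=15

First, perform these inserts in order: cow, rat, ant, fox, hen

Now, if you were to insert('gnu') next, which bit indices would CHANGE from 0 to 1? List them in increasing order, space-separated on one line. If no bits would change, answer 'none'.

Start: bits=00000000000000000000
After insert 'cow': sets bits 0 9 -> bits=10000000010000000000
After insert 'rat': sets bits 6 17 -> bits=10000010010000000100
After insert 'ant': sets bits 5 6 -> bits=10000110010000000100
After insert 'fox': sets bits 3 9 -> bits=10010110010000000100
After insert 'hen': sets bits 15 -> bits=10010110010000010100
insert 'gnu' would touch bits 1 12; currently bit1=0, bit12=0
Bits that are 0 among those (would change 0->1): 1 12

Answer: 1 12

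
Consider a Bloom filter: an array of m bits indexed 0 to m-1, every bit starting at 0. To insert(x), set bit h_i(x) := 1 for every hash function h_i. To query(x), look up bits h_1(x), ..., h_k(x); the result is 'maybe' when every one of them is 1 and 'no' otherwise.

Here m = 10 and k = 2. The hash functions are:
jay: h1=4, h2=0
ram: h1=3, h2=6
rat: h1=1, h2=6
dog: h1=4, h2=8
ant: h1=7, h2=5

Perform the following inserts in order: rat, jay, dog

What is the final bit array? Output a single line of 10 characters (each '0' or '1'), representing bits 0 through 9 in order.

Start: bits=0000000000
After insert 'rat': sets bits 1 6 -> bits=0100001000
After insert 'jay': sets bits 0 4 -> bits=1100101000
After insert 'dog': sets bits 4 8 -> bits=1100101010

Answer: 1100101010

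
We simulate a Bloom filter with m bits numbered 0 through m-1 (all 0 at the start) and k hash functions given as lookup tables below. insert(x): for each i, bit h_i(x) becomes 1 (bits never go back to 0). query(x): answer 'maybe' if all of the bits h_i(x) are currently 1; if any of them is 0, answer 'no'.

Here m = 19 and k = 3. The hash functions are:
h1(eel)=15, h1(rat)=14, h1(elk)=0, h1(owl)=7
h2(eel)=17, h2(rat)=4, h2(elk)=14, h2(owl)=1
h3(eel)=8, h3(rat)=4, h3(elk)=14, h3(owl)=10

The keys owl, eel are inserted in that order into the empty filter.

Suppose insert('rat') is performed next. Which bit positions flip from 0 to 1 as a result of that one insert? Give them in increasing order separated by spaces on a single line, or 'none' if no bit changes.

Answer: 4 14

Derivation:
Start: bits=0000000000000000000
After insert 'owl': sets bits 1 7 10 -> bits=0100000100100000000
After insert 'eel': sets bits 8 15 17 -> bits=0100000110100001010
insert 'rat' would touch bits 4 14; currently bit4=0, bit14=0
Bits that are 0 among those (would change 0->1): 4 14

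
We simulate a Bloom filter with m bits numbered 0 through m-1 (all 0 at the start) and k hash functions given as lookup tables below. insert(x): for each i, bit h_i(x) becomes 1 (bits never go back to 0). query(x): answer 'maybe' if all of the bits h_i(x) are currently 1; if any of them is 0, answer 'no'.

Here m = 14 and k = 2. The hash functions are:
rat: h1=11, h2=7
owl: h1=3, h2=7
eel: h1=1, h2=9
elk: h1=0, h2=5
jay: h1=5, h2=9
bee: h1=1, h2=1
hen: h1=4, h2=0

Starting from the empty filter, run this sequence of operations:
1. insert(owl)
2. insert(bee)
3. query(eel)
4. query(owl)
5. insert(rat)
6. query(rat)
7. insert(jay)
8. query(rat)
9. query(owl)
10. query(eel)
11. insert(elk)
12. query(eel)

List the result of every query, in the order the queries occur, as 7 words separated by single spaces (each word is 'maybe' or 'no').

Start: bits=00000000000000
Op 1: insert owl -> sets bits 3 7 -> bits=00010001000000
Op 2: insert bee -> sets bits 1 -> bits=01010001000000
Op 3: query eel -> checks bit1=1, bit9=0 (has a 0) -> no
Op 4: query owl -> checks bit3=1, bit7=1 (all 1) -> maybe
Op 5: insert rat -> sets bits 7 11 -> bits=01010001000100
Op 6: query rat -> checks bit7=1, bit11=1 (all 1) -> maybe
Op 7: insert jay -> sets bits 5 9 -> bits=01010101010100
Op 8: query rat -> checks bit7=1, bit11=1 (all 1) -> maybe
Op 9: query owl -> checks bit3=1, bit7=1 (all 1) -> maybe
Op 10: query eel -> checks bit1=1, bit9=1 (all 1) -> maybe
Op 11: insert elk -> sets bits 0 5 -> bits=11010101010100
Op 12: query eel -> checks bit1=1, bit9=1 (all 1) -> maybe
Query results in order: no maybe maybe maybe maybe maybe maybe

Answer: no maybe maybe maybe maybe maybe maybe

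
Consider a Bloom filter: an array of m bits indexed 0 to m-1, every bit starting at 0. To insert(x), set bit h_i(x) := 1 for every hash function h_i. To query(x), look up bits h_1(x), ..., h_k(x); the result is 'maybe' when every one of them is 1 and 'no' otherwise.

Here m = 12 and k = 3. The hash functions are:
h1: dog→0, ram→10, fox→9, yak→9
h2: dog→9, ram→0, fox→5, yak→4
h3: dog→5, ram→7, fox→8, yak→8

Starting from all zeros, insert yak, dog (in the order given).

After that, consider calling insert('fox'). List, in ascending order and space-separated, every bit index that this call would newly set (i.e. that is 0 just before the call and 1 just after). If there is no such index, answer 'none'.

Answer: none

Derivation:
Start: bits=000000000000
After insert 'yak': sets bits 4 8 9 -> bits=000010001100
After insert 'dog': sets bits 0 5 9 -> bits=100011001100
insert 'fox' would touch bits 5 8 9; currently bit5=1, bit8=1, bit9=1
Bits that are 0 among those (would change 0->1): none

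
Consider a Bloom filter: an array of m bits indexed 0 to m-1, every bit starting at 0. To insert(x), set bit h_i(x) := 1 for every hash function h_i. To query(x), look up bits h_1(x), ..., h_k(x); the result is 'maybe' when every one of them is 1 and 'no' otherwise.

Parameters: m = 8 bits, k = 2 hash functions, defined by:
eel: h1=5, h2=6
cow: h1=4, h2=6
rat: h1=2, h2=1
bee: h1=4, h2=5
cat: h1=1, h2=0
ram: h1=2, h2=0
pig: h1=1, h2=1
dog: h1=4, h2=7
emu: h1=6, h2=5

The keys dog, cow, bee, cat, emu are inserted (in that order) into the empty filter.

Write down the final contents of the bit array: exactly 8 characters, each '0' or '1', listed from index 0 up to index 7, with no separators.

Answer: 11001111

Derivation:
Start: bits=00000000
After insert 'dog': sets bits 4 7 -> bits=00001001
After insert 'cow': sets bits 4 6 -> bits=00001011
After insert 'bee': sets bits 4 5 -> bits=00001111
After insert 'cat': sets bits 0 1 -> bits=11001111
After insert 'emu': sets bits 5 6 -> bits=11001111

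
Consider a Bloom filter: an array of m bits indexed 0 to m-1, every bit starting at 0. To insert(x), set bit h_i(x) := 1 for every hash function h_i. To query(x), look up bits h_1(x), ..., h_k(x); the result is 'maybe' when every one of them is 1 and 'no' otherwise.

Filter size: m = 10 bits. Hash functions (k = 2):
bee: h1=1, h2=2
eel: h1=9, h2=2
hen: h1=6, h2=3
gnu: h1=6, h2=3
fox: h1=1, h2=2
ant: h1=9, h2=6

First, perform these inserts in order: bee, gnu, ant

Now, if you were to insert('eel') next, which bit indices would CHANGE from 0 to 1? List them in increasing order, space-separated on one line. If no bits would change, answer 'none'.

Start: bits=0000000000
After insert 'bee': sets bits 1 2 -> bits=0110000000
After insert 'gnu': sets bits 3 6 -> bits=0111001000
After insert 'ant': sets bits 6 9 -> bits=0111001001
insert 'eel' would touch bits 2 9; currently bit2=1, bit9=1
Bits that are 0 among those (would change 0->1): none

Answer: none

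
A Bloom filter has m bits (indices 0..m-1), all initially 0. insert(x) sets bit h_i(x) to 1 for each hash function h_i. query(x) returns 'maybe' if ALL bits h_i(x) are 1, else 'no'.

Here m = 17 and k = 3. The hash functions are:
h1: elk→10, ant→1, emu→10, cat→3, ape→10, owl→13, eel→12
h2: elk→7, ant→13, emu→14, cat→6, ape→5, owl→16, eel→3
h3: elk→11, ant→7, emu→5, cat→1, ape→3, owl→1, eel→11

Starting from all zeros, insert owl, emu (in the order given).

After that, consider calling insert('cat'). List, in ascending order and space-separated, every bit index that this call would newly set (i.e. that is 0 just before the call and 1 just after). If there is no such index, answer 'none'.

Start: bits=00000000000000000
After insert 'owl': sets bits 1 13 16 -> bits=01000000000001001
After insert 'emu': sets bits 5 10 14 -> bits=01000100001001101
insert 'cat' would touch bits 1 3 6; currently bit1=1, bit3=0, bit6=0
Bits that are 0 among those (would change 0->1): 3 6

Answer: 3 6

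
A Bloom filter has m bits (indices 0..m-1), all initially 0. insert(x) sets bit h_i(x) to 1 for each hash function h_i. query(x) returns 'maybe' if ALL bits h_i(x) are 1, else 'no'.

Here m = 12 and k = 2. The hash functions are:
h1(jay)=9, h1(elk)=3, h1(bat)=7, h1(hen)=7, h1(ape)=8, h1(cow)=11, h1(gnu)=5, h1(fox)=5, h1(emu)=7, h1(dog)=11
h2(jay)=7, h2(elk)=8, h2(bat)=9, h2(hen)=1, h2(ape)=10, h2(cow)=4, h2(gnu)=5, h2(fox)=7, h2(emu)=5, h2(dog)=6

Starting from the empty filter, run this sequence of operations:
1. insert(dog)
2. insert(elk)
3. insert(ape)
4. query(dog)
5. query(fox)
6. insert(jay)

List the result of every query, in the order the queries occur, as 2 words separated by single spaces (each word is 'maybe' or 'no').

Answer: maybe no

Derivation:
Start: bits=000000000000
Op 1: insert dog -> sets bits 6 11 -> bits=000000100001
Op 2: insert elk -> sets bits 3 8 -> bits=000100101001
Op 3: insert ape -> sets bits 8 10 -> bits=000100101011
Op 4: query dog -> checks bit6=1, bit11=1 (all 1) -> maybe
Op 5: query fox -> checks bit5=0, bit7=0 (has a 0) -> no
Op 6: insert jay -> sets bits 7 9 -> bits=000100111111
Query results in order: maybe no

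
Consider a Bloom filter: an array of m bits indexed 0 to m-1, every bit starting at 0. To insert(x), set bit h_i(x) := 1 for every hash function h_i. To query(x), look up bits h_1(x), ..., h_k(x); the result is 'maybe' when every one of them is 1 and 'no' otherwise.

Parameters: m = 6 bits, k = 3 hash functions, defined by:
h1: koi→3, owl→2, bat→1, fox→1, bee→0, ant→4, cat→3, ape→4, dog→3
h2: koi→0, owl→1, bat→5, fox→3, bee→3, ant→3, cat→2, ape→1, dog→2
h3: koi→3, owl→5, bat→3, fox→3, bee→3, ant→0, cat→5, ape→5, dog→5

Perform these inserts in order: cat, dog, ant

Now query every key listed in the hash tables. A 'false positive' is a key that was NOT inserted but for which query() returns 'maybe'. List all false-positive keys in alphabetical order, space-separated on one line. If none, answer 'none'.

Answer: bee koi

Derivation:
Start: bits=000000
After insert 'cat': sets bits 2 3 5 -> bits=001101
After insert 'dog': sets bits 2 3 5 -> bits=001101
After insert 'ant': sets bits 0 3 4 -> bits=101111
Not inserted: ape bat bee fox koi owl — query each against bits=101111:
query ape: checks bit1=0, bit4=1, bit5=1 (has a 0) -> no => not a false positive
query bat: checks bit1=0, bit3=1, bit5=1 (has a 0) -> no => not a false positive
query bee: checks bit0=1, bit3=1 (all 1) -> maybe => FALSE POSITIVE
query fox: checks bit1=0, bit3=1 (has a 0) -> no => not a false positive
query koi: checks bit0=1, bit3=1 (all 1) -> maybe => FALSE POSITIVE
query owl: checks bit1=0, bit2=1, bit5=1 (has a 0) -> no => not a false positive
False positives (alphabetical): bee koi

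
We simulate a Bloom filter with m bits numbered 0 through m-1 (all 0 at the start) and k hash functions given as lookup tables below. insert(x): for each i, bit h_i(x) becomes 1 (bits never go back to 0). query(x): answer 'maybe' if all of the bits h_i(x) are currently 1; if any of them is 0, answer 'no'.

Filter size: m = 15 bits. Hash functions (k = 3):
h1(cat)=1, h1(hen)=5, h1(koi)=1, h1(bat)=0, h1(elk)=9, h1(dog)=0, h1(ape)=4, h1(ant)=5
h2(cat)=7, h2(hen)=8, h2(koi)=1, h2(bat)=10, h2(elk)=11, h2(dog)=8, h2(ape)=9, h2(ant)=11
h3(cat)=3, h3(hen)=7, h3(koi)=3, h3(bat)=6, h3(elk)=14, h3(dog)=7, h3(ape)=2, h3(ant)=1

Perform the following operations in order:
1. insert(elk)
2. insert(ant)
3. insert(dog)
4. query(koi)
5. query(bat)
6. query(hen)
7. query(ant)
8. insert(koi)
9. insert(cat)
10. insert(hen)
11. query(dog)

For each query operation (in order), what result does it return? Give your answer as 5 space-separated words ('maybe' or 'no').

Answer: no no maybe maybe maybe

Derivation:
Start: bits=000000000000000
Op 1: insert elk -> sets bits 9 11 14 -> bits=000000000101001
Op 2: insert ant -> sets bits 1 5 11 -> bits=010001000101001
Op 3: insert dog -> sets bits 0 7 8 -> bits=110001011101001
Op 4: query koi -> checks bit1=1, bit3=0 (has a 0) -> no
Op 5: query bat -> checks bit0=1, bit6=0, bit10=0 (has a 0) -> no
Op 6: query hen -> checks bit5=1, bit7=1, bit8=1 (all 1) -> maybe
Op 7: query ant -> checks bit1=1, bit5=1, bit11=1 (all 1) -> maybe
Op 8: insert koi -> sets bits 1 3 -> bits=110101011101001
Op 9: insert cat -> sets bits 1 3 7 -> bits=110101011101001
Op 10: insert hen -> sets bits 5 7 8 -> bits=110101011101001
Op 11: query dog -> checks bit0=1, bit7=1, bit8=1 (all 1) -> maybe
Query results in order: no no maybe maybe maybe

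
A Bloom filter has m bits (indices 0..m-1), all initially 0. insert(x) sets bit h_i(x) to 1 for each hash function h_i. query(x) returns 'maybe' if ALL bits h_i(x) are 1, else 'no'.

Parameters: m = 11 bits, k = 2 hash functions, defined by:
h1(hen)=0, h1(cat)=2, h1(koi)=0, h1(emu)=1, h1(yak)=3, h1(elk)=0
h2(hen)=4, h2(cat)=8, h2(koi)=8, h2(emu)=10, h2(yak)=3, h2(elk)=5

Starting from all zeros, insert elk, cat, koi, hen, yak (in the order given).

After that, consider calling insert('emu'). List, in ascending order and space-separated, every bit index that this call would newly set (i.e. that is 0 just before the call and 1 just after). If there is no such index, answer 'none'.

Start: bits=00000000000
After insert 'elk': sets bits 0 5 -> bits=10000100000
After insert 'cat': sets bits 2 8 -> bits=10100100100
After insert 'koi': sets bits 0 8 -> bits=10100100100
After insert 'hen': sets bits 0 4 -> bits=10101100100
After insert 'yak': sets bits 3 -> bits=10111100100
insert 'emu' would touch bits 1 10; currently bit1=0, bit10=0
Bits that are 0 among those (would change 0->1): 1 10

Answer: 1 10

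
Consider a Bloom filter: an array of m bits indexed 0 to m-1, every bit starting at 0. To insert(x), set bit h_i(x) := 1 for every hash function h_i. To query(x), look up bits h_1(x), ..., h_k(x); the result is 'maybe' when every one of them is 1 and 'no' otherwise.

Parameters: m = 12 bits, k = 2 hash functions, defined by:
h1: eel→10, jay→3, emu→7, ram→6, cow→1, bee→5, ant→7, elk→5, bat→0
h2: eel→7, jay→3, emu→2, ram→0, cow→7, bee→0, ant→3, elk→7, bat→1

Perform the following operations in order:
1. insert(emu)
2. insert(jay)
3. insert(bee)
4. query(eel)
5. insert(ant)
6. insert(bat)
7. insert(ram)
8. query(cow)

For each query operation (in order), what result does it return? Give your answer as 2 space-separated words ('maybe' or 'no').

Start: bits=000000000000
Op 1: insert emu -> sets bits 2 7 -> bits=001000010000
Op 2: insert jay -> sets bits 3 -> bits=001100010000
Op 3: insert bee -> sets bits 0 5 -> bits=101101010000
Op 4: query eel -> checks bit7=1, bit10=0 (has a 0) -> no
Op 5: insert ant -> sets bits 3 7 -> bits=101101010000
Op 6: insert bat -> sets bits 0 1 -> bits=111101010000
Op 7: insert ram -> sets bits 0 6 -> bits=111101110000
Op 8: query cow -> checks bit1=1, bit7=1 (all 1) -> maybe
Query results in order: no maybe

Answer: no maybe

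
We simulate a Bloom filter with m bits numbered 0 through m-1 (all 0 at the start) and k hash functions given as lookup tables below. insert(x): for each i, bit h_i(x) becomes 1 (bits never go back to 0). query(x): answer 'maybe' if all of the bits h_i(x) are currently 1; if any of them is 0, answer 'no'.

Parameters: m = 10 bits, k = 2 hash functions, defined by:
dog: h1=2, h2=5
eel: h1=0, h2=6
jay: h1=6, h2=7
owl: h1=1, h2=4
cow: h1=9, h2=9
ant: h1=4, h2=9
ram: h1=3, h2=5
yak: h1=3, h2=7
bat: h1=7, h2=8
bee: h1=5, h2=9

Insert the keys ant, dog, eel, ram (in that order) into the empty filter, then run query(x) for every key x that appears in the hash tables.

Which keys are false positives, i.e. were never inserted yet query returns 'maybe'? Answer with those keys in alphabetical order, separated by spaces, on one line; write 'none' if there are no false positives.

Answer: bee cow

Derivation:
Start: bits=0000000000
After insert 'ant': sets bits 4 9 -> bits=0000100001
After insert 'dog': sets bits 2 5 -> bits=0010110001
After insert 'eel': sets bits 0 6 -> bits=1010111001
After insert 'ram': sets bits 3 5 -> bits=1011111001
Not inserted: bat bee cow jay owl yak — query each against bits=1011111001:
query bat: checks bit7=0, bit8=0 (has a 0) -> no => not a false positive
query bee: checks bit5=1, bit9=1 (all 1) -> maybe => FALSE POSITIVE
query cow: checks bit9=1 (all 1) -> maybe => FALSE POSITIVE
query jay: checks bit6=1, bit7=0 (has a 0) -> no => not a false positive
query owl: checks bit1=0, bit4=1 (has a 0) -> no => not a false positive
query yak: checks bit3=1, bit7=0 (has a 0) -> no => not a false positive
False positives (alphabetical): bee cow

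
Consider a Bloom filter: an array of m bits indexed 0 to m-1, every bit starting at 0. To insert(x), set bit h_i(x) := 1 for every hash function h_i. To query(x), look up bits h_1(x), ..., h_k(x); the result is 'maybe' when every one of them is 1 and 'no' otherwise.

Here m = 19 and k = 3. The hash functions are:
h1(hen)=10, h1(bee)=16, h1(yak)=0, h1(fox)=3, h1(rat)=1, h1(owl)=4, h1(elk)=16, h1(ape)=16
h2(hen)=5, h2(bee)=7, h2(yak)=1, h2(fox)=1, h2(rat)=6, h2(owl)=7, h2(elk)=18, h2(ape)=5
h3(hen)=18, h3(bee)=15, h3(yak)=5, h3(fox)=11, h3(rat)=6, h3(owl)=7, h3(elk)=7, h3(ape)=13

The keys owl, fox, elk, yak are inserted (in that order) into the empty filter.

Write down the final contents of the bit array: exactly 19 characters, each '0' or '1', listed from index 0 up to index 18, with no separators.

Start: bits=0000000000000000000
After insert 'owl': sets bits 4 7 -> bits=0000100100000000000
After insert 'fox': sets bits 1 3 11 -> bits=0101100100010000000
After insert 'elk': sets bits 7 16 18 -> bits=0101100100010000101
After insert 'yak': sets bits 0 1 5 -> bits=1101110100010000101

Answer: 1101110100010000101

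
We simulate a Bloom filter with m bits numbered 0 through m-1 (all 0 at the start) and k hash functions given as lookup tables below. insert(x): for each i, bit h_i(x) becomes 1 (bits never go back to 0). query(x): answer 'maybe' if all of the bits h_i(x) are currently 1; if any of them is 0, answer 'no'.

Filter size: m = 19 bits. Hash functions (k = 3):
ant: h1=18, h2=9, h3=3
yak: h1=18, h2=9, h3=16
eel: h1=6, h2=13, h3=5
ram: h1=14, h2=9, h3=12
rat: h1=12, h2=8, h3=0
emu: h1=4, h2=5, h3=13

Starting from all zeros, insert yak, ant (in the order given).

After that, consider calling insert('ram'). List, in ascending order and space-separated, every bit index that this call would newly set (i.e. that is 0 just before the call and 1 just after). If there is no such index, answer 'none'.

Start: bits=0000000000000000000
After insert 'yak': sets bits 9 16 18 -> bits=0000000001000000101
After insert 'ant': sets bits 3 9 18 -> bits=0001000001000000101
insert 'ram' would touch bits 9 12 14; currently bit9=1, bit12=0, bit14=0
Bits that are 0 among those (would change 0->1): 12 14

Answer: 12 14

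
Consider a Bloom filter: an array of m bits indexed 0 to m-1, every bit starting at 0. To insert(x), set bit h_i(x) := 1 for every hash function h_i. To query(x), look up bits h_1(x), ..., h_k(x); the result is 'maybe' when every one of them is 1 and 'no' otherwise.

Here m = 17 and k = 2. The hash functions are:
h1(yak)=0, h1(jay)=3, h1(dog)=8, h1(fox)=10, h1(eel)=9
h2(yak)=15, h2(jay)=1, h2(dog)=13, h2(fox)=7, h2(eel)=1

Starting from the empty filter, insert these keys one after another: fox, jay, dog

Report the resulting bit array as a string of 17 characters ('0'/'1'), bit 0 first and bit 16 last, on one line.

Answer: 01010001101001000

Derivation:
Start: bits=00000000000000000
After insert 'fox': sets bits 7 10 -> bits=00000001001000000
After insert 'jay': sets bits 1 3 -> bits=01010001001000000
After insert 'dog': sets bits 8 13 -> bits=01010001101001000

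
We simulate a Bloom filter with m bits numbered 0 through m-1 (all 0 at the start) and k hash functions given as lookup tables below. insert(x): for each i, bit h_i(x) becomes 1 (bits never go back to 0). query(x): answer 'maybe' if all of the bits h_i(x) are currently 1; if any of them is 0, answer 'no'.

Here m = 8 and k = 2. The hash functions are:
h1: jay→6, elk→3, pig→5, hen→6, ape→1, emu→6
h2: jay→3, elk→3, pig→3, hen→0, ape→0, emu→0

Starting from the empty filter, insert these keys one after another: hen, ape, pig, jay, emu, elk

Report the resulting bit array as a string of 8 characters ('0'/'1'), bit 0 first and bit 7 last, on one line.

Answer: 11010110

Derivation:
Start: bits=00000000
After insert 'hen': sets bits 0 6 -> bits=10000010
After insert 'ape': sets bits 0 1 -> bits=11000010
After insert 'pig': sets bits 3 5 -> bits=11010110
After insert 'jay': sets bits 3 6 -> bits=11010110
After insert 'emu': sets bits 0 6 -> bits=11010110
After insert 'elk': sets bits 3 -> bits=11010110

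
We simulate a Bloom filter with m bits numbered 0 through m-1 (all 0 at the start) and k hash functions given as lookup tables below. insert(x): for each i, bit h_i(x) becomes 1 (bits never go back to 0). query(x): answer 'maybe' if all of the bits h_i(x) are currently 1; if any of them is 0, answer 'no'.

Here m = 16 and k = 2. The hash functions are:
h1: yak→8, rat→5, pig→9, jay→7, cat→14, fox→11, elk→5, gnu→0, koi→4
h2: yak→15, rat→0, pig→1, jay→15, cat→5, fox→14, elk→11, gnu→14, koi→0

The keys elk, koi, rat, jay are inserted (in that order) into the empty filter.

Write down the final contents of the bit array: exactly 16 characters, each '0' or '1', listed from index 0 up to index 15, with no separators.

Answer: 1000110100010001

Derivation:
Start: bits=0000000000000000
After insert 'elk': sets bits 5 11 -> bits=0000010000010000
After insert 'koi': sets bits 0 4 -> bits=1000110000010000
After insert 'rat': sets bits 0 5 -> bits=1000110000010000
After insert 'jay': sets bits 7 15 -> bits=1000110100010001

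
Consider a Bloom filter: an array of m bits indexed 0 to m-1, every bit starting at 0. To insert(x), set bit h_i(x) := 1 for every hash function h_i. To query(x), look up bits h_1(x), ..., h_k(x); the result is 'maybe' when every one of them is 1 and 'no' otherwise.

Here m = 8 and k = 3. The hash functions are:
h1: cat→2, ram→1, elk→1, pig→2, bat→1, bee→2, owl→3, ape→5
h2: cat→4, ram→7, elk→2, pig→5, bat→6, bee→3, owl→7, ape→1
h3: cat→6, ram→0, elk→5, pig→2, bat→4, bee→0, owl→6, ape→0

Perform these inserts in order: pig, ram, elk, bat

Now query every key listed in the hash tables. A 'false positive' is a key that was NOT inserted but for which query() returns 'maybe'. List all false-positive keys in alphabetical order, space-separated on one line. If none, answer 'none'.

Answer: ape cat

Derivation:
Start: bits=00000000
After insert 'pig': sets bits 2 5 -> bits=00100100
After insert 'ram': sets bits 0 1 7 -> bits=11100101
After insert 'elk': sets bits 1 2 5 -> bits=11100101
After insert 'bat': sets bits 1 4 6 -> bits=11101111
Not inserted: ape bee cat owl — query each against bits=11101111:
query ape: checks bit0=1, bit1=1, bit5=1 (all 1) -> maybe => FALSE POSITIVE
query bee: checks bit0=1, bit2=1, bit3=0 (has a 0) -> no => not a false positive
query cat: checks bit2=1, bit4=1, bit6=1 (all 1) -> maybe => FALSE POSITIVE
query owl: checks bit3=0, bit6=1, bit7=1 (has a 0) -> no => not a false positive
False positives (alphabetical): ape cat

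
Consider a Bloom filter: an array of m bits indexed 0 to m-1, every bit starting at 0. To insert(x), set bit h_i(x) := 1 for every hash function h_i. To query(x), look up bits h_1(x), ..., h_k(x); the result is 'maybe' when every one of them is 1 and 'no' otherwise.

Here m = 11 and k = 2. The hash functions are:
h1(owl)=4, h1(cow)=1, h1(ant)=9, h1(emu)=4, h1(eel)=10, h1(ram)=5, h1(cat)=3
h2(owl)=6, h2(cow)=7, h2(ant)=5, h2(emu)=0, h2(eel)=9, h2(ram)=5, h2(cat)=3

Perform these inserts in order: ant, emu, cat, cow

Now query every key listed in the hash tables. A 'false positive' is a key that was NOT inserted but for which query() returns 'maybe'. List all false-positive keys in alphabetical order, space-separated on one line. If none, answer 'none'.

Answer: ram

Derivation:
Start: bits=00000000000
After insert 'ant': sets bits 5 9 -> bits=00000100010
After insert 'emu': sets bits 0 4 -> bits=10001100010
After insert 'cat': sets bits 3 -> bits=10011100010
After insert 'cow': sets bits 1 7 -> bits=11011101010
Not inserted: eel owl ram — query each against bits=11011101010:
query eel: checks bit9=1, bit10=0 (has a 0) -> no => not a false positive
query owl: checks bit4=1, bit6=0 (has a 0) -> no => not a false positive
query ram: checks bit5=1 (all 1) -> maybe => FALSE POSITIVE
False positives (alphabetical): ram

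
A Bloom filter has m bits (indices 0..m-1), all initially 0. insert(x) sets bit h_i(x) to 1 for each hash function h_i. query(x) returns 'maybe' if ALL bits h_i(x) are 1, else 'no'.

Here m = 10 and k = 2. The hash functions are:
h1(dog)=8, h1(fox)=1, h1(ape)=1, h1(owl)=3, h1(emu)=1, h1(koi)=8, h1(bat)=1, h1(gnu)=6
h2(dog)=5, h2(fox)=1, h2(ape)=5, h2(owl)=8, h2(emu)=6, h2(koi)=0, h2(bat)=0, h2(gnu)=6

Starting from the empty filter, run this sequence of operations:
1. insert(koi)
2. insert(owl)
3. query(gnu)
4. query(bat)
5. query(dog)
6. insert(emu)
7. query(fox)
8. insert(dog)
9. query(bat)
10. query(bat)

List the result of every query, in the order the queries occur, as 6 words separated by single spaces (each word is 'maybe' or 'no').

Answer: no no no maybe maybe maybe

Derivation:
Start: bits=0000000000
Op 1: insert koi -> sets bits 0 8 -> bits=1000000010
Op 2: insert owl -> sets bits 3 8 -> bits=1001000010
Op 3: query gnu -> checks bit6=0 (has a 0) -> no
Op 4: query bat -> checks bit0=1, bit1=0 (has a 0) -> no
Op 5: query dog -> checks bit5=0, bit8=1 (has a 0) -> no
Op 6: insert emu -> sets bits 1 6 -> bits=1101001010
Op 7: query fox -> checks bit1=1 (all 1) -> maybe
Op 8: insert dog -> sets bits 5 8 -> bits=1101011010
Op 9: query bat -> checks bit0=1, bit1=1 (all 1) -> maybe
Op 10: query bat -> checks bit0=1, bit1=1 (all 1) -> maybe
Query results in order: no no no maybe maybe maybe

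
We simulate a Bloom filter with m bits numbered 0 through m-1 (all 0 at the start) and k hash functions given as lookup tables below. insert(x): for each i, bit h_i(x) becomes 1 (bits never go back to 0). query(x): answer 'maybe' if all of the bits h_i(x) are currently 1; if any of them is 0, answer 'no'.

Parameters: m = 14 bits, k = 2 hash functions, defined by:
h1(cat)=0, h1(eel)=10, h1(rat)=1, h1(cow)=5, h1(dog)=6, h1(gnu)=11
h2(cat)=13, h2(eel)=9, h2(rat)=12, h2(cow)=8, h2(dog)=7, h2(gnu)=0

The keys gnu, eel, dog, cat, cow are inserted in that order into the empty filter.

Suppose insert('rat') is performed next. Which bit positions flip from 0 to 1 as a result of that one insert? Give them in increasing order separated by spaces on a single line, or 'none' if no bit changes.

Start: bits=00000000000000
After insert 'gnu': sets bits 0 11 -> bits=10000000000100
After insert 'eel': sets bits 9 10 -> bits=10000000011100
After insert 'dog': sets bits 6 7 -> bits=10000011011100
After insert 'cat': sets bits 0 13 -> bits=10000011011101
After insert 'cow': sets bits 5 8 -> bits=10000111111101
insert 'rat' would touch bits 1 12; currently bit1=0, bit12=0
Bits that are 0 among those (would change 0->1): 1 12

Answer: 1 12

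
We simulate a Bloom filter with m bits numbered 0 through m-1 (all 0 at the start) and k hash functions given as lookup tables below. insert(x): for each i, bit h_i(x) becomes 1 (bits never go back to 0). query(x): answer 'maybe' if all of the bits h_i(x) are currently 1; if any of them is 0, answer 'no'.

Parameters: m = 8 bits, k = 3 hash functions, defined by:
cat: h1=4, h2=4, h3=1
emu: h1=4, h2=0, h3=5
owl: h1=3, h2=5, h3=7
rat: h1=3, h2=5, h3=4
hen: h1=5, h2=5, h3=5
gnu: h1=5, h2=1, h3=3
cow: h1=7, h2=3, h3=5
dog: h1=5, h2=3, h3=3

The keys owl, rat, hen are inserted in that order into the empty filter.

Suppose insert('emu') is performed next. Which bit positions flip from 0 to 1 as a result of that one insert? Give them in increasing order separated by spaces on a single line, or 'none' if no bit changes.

Answer: 0

Derivation:
Start: bits=00000000
After insert 'owl': sets bits 3 5 7 -> bits=00010101
After insert 'rat': sets bits 3 4 5 -> bits=00011101
After insert 'hen': sets bits 5 -> bits=00011101
insert 'emu' would touch bits 0 4 5; currently bit0=0, bit4=1, bit5=1
Bits that are 0 among those (would change 0->1): 0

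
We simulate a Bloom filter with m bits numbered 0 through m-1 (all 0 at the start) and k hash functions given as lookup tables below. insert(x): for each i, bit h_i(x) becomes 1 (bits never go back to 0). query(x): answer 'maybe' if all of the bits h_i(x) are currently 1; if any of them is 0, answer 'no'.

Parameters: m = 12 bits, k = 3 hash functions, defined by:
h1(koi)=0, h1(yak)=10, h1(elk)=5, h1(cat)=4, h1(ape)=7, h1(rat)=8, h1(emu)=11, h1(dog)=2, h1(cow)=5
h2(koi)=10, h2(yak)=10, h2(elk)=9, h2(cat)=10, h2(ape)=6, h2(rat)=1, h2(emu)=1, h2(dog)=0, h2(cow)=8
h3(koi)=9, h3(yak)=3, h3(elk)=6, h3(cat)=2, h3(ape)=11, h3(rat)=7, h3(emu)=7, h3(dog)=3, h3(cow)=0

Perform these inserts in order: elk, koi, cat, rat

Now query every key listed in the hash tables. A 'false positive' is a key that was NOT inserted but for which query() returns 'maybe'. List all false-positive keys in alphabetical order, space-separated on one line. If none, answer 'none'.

Answer: cow

Derivation:
Start: bits=000000000000
After insert 'elk': sets bits 5 6 9 -> bits=000001100100
After insert 'koi': sets bits 0 9 10 -> bits=100001100110
After insert 'cat': sets bits 2 4 10 -> bits=101011100110
After insert 'rat': sets bits 1 7 8 -> bits=111011111110
Not inserted: ape cow dog emu yak — query each against bits=111011111110:
query ape: checks bit6=1, bit7=1, bit11=0 (has a 0) -> no => not a false positive
query cow: checks bit0=1, bit5=1, bit8=1 (all 1) -> maybe => FALSE POSITIVE
query dog: checks bit0=1, bit2=1, bit3=0 (has a 0) -> no => not a false positive
query emu: checks bit1=1, bit7=1, bit11=0 (has a 0) -> no => not a false positive
query yak: checks bit3=0, bit10=1 (has a 0) -> no => not a false positive
False positives (alphabetical): cow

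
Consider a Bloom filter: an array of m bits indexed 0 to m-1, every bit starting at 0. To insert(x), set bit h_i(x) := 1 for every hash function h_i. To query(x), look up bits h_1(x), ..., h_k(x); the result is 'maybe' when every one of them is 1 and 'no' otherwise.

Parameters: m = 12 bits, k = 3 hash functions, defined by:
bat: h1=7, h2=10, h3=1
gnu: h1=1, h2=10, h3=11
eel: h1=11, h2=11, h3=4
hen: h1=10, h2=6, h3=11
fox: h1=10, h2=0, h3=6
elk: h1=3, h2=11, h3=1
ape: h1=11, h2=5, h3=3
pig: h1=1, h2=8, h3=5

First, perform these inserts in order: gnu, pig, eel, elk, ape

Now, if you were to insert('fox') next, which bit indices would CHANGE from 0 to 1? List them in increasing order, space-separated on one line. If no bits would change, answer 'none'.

Start: bits=000000000000
After insert 'gnu': sets bits 1 10 11 -> bits=010000000011
After insert 'pig': sets bits 1 5 8 -> bits=010001001011
After insert 'eel': sets bits 4 11 -> bits=010011001011
After insert 'elk': sets bits 1 3 11 -> bits=010111001011
After insert 'ape': sets bits 3 5 11 -> bits=010111001011
insert 'fox' would touch bits 0 6 10; currently bit0=0, bit6=0, bit10=1
Bits that are 0 among those (would change 0->1): 0 6

Answer: 0 6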